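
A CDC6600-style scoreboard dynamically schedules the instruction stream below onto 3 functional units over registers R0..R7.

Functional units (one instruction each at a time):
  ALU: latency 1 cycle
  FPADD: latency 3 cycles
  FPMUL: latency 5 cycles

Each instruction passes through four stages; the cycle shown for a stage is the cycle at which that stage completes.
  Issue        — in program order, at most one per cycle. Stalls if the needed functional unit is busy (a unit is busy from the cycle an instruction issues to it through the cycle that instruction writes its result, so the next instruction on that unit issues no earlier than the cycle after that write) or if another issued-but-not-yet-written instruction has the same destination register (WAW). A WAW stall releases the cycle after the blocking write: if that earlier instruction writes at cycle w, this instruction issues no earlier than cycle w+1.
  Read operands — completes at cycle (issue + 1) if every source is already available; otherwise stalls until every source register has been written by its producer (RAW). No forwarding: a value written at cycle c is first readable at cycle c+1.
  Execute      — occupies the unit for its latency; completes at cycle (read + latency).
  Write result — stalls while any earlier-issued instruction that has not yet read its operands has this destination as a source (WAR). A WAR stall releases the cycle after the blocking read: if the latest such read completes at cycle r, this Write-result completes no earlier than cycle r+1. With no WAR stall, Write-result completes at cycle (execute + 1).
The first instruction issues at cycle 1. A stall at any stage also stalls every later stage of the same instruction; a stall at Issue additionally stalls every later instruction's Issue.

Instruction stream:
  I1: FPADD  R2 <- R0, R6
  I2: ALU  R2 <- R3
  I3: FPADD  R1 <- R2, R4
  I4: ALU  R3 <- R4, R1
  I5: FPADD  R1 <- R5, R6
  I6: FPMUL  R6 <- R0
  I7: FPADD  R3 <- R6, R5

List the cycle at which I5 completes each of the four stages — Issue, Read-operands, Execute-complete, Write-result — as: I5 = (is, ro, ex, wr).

[1] I1 issues→FPADD
[2] I1 reads
[5] I1 exec-done
[6] I1 writes R2
[7] I2 issues→ALU
[8] I2 reads · I3 issues→FPADD
[9] I2 exec-done
[10] I2 writes R2
[11] I3 reads · I4 issues→ALU
[14] I3 exec-done
[15] I3 writes R1
[16] I4 reads · I5 issues→FPADD
[17] I4 exec-done · I5 reads · I6 issues→FPMUL
[18] I4 writes R3 · I6 reads
[20] I5 exec-done
[21] I5 writes R1
[22] I7 issues→FPADD
[23] I6 exec-done
[24] I6 writes R6
[25] I7 reads
[28] I7 exec-done
[29] I7 writes R3

I5 = (16, 17, 20, 21)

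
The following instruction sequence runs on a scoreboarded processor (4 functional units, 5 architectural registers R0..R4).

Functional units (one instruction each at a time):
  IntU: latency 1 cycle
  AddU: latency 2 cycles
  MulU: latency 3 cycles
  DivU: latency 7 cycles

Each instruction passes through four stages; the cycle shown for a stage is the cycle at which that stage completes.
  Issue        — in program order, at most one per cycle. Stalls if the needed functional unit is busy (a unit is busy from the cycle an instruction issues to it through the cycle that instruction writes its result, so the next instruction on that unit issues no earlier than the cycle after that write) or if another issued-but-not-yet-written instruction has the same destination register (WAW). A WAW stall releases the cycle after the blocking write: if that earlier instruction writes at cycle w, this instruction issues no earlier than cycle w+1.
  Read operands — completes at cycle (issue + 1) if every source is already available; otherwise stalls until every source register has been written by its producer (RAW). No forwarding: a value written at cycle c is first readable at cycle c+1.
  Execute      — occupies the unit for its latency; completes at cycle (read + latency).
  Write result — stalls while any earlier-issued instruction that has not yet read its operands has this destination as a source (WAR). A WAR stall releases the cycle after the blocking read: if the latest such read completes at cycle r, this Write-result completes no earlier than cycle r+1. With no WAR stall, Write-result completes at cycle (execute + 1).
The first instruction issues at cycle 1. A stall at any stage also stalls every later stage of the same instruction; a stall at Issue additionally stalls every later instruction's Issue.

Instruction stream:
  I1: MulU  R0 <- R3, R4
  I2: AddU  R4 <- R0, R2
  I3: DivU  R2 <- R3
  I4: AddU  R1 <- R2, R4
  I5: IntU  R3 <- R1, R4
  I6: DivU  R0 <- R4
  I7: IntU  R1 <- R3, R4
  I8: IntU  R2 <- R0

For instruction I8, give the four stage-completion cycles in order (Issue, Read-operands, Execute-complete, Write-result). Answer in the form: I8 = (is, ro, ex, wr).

c1: I1 issues→MulU
c2: I1 reads · I2 issues→AddU
c3: I3 issues→DivU
c4: I3 reads
c5: I1 exec-done
c6: I1 writes R0
c7: I2 reads
c9: I2 exec-done
c10: I2 writes R4
c11: I3 exec-done · I4 issues→AddU
c12: I3 writes R2 · I5 issues→IntU
c13: I4 reads · I6 issues→DivU
c14: I6 reads
c15: I4 exec-done
c16: I4 writes R1
c17: I5 reads
c18: I5 exec-done
c19: I5 writes R3
c20: I7 issues→IntU
c21: I6 exec-done · I7 reads
c22: I6 writes R0 · I7 exec-done
c23: I7 writes R1
c24: I8 issues→IntU
c25: I8 reads
c26: I8 exec-done
c27: I8 writes R2

I8 = (24, 25, 26, 27)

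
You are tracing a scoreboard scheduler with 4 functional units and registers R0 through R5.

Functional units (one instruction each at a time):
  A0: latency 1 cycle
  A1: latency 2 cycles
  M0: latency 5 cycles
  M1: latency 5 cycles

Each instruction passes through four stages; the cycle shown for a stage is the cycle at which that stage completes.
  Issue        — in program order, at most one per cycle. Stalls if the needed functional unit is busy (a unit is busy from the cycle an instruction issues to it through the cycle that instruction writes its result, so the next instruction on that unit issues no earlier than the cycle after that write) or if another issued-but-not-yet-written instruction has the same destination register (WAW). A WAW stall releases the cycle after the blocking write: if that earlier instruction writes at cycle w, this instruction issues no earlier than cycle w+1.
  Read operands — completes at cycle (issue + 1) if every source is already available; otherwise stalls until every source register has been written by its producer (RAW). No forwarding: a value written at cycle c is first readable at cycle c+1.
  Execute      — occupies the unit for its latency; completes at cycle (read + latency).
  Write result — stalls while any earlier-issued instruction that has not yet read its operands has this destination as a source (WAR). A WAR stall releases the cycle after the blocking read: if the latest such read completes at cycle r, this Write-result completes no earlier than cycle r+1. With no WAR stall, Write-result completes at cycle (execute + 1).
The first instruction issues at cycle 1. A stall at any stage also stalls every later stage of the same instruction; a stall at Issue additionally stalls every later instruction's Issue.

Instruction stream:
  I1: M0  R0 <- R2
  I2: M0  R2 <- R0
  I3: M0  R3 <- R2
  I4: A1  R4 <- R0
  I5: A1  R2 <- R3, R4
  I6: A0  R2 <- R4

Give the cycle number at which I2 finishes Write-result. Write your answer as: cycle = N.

cycle = 16

c1: issue I1 (M0)
c2: I1 read-ops
c7: I1 finished on M0
c8: I1→R0
c9: issue I2 (M0)
c10: I2 read-ops
c15: I2 finished on M0
c16: I2→R2
c17: issue I3 (M0)
c18: I3 read-ops, issue I4 (A1)
c19: I4 read-ops
c21: I4 finished on A1
c22: I4→R4
c23: I3 finished on M0, issue I5 (A1)
c24: I3→R3
c25: I5 read-ops
c27: I5 finished on A1
c28: I5→R2
c29: issue I6 (A0)
c30: I6 read-ops
c31: I6 finished on A0
c32: I6→R2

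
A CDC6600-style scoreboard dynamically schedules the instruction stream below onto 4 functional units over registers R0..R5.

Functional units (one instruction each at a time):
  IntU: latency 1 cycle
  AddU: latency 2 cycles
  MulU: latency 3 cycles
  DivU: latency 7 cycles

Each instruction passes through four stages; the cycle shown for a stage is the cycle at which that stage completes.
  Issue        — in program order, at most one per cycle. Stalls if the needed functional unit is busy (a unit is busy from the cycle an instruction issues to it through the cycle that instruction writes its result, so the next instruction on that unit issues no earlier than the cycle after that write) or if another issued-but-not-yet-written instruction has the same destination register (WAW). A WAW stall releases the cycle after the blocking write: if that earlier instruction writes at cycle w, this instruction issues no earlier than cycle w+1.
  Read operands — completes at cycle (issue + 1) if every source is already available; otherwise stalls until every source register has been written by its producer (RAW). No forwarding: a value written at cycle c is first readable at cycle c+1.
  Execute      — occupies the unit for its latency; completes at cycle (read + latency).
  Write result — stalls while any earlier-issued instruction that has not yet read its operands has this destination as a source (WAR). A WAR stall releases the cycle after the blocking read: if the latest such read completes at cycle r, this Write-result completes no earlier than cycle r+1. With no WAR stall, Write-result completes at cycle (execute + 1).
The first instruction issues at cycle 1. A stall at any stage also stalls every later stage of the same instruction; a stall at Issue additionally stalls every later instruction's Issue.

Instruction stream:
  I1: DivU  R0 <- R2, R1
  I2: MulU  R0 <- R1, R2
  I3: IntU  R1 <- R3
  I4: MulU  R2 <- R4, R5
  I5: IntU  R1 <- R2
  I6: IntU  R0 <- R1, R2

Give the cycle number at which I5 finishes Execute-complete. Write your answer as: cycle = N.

cycle = 24

I1  is:1  ro:2  ex:9  wr:10
I2  is:11  ro:12  ex:15  wr:16  — WAW R0: wait I1 write@10
I3  is:12  ro:13  ex:14  wr:15
I4  is:17  ro:18  ex:21  wr:22  — struct: MulU busy until I2 writes@16
I5  is:18  ro:23  ex:24  wr:25  — RAW R2: wait I4 write@22
I6  is:26  ro:27  ex:28  wr:29  — struct: IntU busy until I5 writes@25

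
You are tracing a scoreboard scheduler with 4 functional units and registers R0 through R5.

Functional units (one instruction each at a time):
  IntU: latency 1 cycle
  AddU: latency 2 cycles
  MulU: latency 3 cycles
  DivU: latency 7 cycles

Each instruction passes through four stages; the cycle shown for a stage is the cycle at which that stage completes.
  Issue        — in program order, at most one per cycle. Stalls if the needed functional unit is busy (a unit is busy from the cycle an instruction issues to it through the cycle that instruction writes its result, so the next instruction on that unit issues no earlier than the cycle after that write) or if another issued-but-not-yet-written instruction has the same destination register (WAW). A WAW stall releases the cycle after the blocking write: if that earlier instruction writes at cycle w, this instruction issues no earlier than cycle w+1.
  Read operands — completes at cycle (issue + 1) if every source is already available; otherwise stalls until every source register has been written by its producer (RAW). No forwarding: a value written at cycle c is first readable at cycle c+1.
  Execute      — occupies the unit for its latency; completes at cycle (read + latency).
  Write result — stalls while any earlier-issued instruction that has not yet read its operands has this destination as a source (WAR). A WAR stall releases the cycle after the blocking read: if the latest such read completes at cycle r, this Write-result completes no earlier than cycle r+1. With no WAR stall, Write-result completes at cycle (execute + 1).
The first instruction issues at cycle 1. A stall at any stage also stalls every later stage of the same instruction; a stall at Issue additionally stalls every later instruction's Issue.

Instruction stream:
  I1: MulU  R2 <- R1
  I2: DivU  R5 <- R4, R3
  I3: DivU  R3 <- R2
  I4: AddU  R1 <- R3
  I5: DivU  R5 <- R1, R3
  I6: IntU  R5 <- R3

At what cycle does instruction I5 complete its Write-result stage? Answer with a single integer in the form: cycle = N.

cycle = 34

1) issue 1, read 2, done 5, write 6
2) issue 2, read 3, done 10, write 11
3) issue 12, read 13, done 20, write 21  <struct: DivU busy until I2 writes@11>
4) issue 13, read 22, done 24, write 25  <RAW R3: wait I3 write@21>
5) issue 22, read 26, done 33, write 34  <struct: DivU busy until I3 writes@21 / RAW R1: wait I4 write@25>
6) issue 35, read 36, done 37, write 38  <WAW R5: wait I5 write@34>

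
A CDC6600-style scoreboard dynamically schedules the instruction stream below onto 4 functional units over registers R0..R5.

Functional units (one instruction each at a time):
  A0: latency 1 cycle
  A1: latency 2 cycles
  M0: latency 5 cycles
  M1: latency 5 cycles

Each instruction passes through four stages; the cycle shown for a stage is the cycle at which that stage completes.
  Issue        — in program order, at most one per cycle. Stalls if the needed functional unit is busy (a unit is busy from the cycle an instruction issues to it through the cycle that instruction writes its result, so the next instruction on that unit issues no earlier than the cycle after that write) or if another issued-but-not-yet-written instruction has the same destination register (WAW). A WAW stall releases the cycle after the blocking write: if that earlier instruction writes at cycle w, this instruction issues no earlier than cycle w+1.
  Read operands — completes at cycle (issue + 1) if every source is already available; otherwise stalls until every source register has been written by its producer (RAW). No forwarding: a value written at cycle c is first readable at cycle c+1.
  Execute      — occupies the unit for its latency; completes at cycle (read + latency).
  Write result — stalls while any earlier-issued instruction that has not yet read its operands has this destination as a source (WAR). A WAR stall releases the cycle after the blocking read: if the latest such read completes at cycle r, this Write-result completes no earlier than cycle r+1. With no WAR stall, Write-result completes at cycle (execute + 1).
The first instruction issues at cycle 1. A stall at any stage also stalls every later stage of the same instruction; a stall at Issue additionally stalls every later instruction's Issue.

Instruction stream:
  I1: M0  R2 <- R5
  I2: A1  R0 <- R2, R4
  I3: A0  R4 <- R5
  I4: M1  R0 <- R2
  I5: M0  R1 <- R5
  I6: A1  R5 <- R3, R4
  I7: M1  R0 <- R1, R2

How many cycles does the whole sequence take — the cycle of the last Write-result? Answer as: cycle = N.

[I1] 1/2/7/8
[I2] 2/9/11/12  (RAW R2: wait I1 write@8)
[I3] 3/4/5/10  (WAR R4: wait I2 read@9)
[I4] 13/14/19/20  (WAW R0: wait I2 write@12)
[I5] 14/15/20/21
[I6] 15/16/18/19
[I7] 21/22/27/28  (struct: M1 busy until I4 writes@20)

cycle = 28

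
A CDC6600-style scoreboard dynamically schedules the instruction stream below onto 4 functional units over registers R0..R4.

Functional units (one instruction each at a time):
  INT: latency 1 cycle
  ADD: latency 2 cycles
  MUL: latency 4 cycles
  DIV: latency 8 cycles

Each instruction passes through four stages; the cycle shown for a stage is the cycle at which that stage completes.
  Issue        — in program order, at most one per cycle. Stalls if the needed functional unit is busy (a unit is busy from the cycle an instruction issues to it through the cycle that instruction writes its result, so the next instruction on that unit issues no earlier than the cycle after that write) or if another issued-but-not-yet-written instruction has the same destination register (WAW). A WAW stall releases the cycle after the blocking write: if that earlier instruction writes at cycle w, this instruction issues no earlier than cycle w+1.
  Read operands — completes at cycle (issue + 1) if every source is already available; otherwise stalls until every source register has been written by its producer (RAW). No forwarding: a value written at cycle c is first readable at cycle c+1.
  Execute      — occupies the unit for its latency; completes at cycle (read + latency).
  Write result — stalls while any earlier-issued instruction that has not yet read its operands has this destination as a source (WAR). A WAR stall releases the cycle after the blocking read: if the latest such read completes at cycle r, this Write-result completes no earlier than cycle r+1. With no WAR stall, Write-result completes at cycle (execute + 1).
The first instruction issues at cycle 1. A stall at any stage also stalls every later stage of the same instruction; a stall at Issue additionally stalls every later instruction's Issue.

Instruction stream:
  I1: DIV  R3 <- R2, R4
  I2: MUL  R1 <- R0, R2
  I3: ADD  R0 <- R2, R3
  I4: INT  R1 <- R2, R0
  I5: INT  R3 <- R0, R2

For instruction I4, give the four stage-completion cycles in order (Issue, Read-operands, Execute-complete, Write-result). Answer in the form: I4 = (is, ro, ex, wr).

[1] issue I1 (DIV)
[2] I1 read-ops, issue I2 (MUL)
[3] I2 read-ops, issue I3 (ADD)
[7] I2 finished on MUL
[8] I2→R1
[9] issue I4 (INT)
[10] I1 finished on DIV
[11] I1→R3
[12] I3 read-ops
[14] I3 finished on ADD
[15] I3→R0
[16] I4 read-ops
[17] I4 finished on INT
[18] I4→R1
[19] issue I5 (INT)
[20] I5 read-ops
[21] I5 finished on INT
[22] I5→R3

I4 = (9, 16, 17, 18)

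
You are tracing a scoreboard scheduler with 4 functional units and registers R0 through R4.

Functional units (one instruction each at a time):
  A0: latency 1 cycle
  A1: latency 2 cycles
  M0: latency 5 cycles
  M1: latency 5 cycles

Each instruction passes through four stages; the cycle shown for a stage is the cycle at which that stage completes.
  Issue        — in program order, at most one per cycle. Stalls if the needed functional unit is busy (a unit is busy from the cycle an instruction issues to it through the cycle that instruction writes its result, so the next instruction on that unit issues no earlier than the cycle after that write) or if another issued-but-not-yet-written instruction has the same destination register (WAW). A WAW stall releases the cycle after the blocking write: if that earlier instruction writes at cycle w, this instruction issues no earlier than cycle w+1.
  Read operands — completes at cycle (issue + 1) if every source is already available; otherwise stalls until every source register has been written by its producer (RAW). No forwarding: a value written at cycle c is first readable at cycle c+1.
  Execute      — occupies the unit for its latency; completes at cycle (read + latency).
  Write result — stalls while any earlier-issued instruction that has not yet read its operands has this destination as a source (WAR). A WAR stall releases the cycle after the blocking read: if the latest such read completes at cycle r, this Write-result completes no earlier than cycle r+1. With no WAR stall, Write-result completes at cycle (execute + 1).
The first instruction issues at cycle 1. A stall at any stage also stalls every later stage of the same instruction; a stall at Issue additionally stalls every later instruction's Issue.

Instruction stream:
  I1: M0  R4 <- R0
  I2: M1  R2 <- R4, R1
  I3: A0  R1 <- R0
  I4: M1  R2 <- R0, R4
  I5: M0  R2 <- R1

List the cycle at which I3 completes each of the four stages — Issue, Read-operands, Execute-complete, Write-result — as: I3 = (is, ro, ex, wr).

[1] I1 dispatched to M0
[2] I1 operands ready · I2 dispatched to M1
[3] I3 dispatched to A0
[4] I3 operands ready
[5] I3 complete
[7] I1 complete
[8] R4←I1
[9] I2 operands ready
[10] R1←I3
[14] I2 complete
[15] R2←I2
[16] I4 dispatched to M1
[17] I4 operands ready
[22] I4 complete
[23] R2←I4
[24] I5 dispatched to M0
[25] I5 operands ready
[30] I5 complete
[31] R2←I5

I3 = (3, 4, 5, 10)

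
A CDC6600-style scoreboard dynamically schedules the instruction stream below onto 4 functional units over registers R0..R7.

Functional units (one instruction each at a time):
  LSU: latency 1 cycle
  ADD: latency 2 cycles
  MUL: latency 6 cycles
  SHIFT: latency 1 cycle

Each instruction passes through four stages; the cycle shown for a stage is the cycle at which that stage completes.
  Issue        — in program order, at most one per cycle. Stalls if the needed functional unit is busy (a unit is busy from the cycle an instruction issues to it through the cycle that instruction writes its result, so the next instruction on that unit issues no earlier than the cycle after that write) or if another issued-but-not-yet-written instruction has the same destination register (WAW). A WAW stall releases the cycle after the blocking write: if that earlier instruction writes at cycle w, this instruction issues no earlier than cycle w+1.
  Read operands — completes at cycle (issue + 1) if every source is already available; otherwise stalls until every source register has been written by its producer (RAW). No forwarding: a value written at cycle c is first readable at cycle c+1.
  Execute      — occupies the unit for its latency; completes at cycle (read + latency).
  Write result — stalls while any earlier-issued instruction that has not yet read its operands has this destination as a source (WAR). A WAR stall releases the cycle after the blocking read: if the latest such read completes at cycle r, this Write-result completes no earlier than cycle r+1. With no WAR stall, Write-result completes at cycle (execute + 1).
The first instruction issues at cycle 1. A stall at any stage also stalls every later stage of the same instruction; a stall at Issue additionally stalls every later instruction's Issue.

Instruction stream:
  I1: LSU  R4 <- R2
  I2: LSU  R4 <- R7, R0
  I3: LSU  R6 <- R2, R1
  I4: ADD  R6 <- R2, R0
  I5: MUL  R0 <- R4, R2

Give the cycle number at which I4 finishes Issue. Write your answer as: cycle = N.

cycle = 13

  I1 | 1 | 2 | 3 | 4
  I2 | 5 | 6 | 7 | 8   struct: LSU busy until I1 writes@4
  I3 | 9 | 10 | 11 | 12   struct: LSU busy until I2 writes@8
  I4 | 13 | 14 | 16 | 17   WAW R6: wait I3 write@12
  I5 | 14 | 15 | 21 | 22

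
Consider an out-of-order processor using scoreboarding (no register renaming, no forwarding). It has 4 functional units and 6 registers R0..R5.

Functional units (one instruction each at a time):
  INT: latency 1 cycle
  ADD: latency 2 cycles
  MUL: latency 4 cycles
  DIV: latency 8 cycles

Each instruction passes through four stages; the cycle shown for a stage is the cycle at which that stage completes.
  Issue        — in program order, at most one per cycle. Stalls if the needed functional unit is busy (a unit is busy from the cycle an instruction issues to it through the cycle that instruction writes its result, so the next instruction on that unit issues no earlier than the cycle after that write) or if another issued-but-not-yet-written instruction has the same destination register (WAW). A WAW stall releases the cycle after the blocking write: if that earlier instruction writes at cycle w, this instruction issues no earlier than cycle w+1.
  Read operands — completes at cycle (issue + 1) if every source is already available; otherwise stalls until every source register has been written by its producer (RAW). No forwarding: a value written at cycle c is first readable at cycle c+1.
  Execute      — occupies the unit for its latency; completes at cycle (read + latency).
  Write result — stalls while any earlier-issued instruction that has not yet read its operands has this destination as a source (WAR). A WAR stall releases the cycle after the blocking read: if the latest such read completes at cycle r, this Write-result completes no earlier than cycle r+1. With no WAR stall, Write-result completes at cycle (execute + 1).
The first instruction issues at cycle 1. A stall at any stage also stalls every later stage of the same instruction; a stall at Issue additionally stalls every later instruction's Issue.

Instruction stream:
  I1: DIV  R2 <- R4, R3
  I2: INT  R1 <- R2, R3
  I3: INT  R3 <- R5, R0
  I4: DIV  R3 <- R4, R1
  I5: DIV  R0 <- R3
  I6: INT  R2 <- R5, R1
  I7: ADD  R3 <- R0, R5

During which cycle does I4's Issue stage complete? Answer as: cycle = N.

cycle = 19

t=1  I1 issues→DIV
t=2  I1 reads; I2 issues→INT
t=10  I1 exec-done
t=11  I1 writes R2
t=12  I2 reads
t=13  I2 exec-done
t=14  I2 writes R1
t=15  I3 issues→INT
t=16  I3 reads
t=17  I3 exec-done
t=18  I3 writes R3
t=19  I4 issues→DIV
t=20  I4 reads
t=28  I4 exec-done
t=29  I4 writes R3
t=30  I5 issues→DIV
t=31  I5 reads; I6 issues→INT
t=32  I6 reads; I7 issues→ADD
t=33  I6 exec-done
t=34  I6 writes R2
t=39  I5 exec-done
t=40  I5 writes R0
t=41  I7 reads
t=43  I7 exec-done
t=44  I7 writes R3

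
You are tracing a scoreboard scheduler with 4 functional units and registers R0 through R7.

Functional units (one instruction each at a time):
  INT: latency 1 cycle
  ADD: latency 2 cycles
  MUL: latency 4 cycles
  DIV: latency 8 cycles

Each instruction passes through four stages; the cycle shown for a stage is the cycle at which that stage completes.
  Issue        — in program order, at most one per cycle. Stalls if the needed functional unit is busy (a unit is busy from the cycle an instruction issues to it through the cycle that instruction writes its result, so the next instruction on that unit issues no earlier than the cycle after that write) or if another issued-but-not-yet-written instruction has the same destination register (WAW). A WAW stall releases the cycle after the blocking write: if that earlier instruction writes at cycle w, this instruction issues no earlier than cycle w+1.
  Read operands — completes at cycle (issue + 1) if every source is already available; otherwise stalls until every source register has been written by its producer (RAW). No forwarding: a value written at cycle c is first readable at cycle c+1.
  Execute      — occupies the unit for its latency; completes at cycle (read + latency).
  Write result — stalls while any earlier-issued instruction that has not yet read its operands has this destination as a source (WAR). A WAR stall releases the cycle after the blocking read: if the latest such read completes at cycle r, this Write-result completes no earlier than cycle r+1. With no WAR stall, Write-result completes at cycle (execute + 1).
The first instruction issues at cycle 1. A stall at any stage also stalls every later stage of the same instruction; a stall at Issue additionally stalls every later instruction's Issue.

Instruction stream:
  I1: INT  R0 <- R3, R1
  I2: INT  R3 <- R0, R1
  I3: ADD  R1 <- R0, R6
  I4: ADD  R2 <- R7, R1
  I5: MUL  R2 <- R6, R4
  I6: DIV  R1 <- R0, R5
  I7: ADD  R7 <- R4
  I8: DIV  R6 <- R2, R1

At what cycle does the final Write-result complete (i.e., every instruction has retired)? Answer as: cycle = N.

c1: I1→INT
c2: I1 RO
c3: I1 EX
c4: I1 WR R0
c5: I2→INT
c6: I2 RO, I3→ADD
c7: I2 EX, I3 RO
c8: I2 WR R3
c9: I3 EX
c10: I3 WR R1
c11: I4→ADD
c12: I4 RO
c14: I4 EX
c15: I4 WR R2
c16: I5→MUL
c17: I5 RO, I6→DIV
c18: I6 RO, I7→ADD
c19: I7 RO
c21: I5 EX, I7 EX
c22: I5 WR R2, I7 WR R7
c26: I6 EX
c27: I6 WR R1
c28: I8→DIV
c29: I8 RO
c37: I8 EX
c38: I8 WR R6

cycle = 38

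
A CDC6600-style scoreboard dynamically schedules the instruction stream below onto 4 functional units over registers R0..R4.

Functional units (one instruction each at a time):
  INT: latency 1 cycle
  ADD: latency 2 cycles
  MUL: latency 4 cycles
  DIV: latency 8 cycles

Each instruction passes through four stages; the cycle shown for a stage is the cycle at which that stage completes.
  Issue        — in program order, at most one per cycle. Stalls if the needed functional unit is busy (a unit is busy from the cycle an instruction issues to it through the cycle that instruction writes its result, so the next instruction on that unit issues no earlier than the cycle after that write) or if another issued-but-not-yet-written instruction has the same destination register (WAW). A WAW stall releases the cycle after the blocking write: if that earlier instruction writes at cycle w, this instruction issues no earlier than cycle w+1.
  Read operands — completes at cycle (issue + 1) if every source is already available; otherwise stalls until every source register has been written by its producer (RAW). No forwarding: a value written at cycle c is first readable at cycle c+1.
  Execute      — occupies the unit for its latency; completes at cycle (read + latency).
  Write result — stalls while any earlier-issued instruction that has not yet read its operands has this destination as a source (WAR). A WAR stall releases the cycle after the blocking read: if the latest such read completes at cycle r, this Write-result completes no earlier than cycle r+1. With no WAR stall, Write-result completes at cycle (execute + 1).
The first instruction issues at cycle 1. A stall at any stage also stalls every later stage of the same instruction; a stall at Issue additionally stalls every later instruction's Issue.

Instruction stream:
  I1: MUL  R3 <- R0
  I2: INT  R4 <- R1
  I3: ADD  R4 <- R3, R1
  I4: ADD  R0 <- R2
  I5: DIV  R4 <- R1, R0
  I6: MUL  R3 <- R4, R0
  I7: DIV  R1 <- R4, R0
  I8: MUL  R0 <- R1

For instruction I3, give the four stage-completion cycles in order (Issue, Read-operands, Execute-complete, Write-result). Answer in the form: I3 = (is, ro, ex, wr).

[1] I1 issues→MUL
[2] I1 reads; I2 issues→INT
[3] I2 reads
[4] I2 exec-done
[5] I2 writes R4
[6] I1 exec-done; I3 issues→ADD
[7] I1 writes R3
[8] I3 reads
[10] I3 exec-done
[11] I3 writes R4
[12] I4 issues→ADD
[13] I4 reads; I5 issues→DIV
[14] I6 issues→MUL
[15] I4 exec-done
[16] I4 writes R0
[17] I5 reads
[25] I5 exec-done
[26] I5 writes R4
[27] I6 reads; I7 issues→DIV
[28] I7 reads
[31] I6 exec-done
[32] I6 writes R3
[33] I8 issues→MUL
[36] I7 exec-done
[37] I7 writes R1
[38] I8 reads
[42] I8 exec-done
[43] I8 writes R0

I3 = (6, 8, 10, 11)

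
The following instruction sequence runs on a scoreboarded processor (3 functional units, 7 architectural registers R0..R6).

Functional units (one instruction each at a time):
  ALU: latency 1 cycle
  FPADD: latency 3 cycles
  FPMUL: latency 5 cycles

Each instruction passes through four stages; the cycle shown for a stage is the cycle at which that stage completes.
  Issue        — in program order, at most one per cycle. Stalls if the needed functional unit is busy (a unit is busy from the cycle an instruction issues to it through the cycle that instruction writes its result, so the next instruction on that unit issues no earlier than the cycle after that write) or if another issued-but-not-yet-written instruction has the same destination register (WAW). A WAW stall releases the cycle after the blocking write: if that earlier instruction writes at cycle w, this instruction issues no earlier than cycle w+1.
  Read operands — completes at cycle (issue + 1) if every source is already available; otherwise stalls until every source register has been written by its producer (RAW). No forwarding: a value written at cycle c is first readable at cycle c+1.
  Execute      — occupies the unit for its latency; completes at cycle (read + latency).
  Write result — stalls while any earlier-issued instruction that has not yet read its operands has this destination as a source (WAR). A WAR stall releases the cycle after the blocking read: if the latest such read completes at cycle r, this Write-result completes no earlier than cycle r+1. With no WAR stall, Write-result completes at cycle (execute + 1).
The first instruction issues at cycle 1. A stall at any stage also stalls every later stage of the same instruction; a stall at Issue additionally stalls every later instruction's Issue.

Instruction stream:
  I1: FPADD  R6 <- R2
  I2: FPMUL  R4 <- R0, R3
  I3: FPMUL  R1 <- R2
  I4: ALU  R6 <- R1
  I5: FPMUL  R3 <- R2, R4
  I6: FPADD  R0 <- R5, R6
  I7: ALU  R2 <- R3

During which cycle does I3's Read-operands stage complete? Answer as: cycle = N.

I1  is:1  ro:2  ex:5  wr:6
I2  is:2  ro:3  ex:8  wr:9
I3  is:10  ro:11  ex:16  wr:17  — struct: FPMUL busy until I2 writes@9
I4  is:11  ro:18  ex:19  wr:20  — RAW R1: wait I3 write@17
I5  is:18  ro:19  ex:24  wr:25  — struct: FPMUL busy until I3 writes@17
I6  is:19  ro:21  ex:24  wr:25  — RAW R6: wait I4 write@20
I7  is:21  ro:26  ex:27  wr:28  — struct: ALU busy until I4 writes@20, RAW R3: wait I5 write@25

cycle = 11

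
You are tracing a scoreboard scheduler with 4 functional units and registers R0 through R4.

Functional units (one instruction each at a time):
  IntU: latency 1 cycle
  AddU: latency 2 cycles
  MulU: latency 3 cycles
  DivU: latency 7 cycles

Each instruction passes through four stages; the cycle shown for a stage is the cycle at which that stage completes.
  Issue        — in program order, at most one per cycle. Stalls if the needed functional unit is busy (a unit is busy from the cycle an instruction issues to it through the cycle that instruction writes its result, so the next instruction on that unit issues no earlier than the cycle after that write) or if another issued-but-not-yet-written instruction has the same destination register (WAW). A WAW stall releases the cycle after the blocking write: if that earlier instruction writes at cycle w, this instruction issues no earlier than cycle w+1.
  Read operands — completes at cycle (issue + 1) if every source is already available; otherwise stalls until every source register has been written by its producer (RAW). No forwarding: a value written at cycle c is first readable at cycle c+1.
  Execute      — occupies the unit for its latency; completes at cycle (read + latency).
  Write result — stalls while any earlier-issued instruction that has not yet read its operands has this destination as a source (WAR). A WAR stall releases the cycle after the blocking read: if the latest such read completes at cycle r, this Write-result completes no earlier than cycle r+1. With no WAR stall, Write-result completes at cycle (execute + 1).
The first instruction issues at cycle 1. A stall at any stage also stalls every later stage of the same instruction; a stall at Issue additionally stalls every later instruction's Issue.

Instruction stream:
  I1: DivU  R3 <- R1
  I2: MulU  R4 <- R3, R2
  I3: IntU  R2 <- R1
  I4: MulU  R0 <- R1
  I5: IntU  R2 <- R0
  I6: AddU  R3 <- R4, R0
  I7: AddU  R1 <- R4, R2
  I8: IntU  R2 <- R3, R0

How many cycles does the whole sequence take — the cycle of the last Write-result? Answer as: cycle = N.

cycle = 30

c1: issue I1 (DivU)
c2: I1 read-ops · issue I2 (MulU)
c3: issue I3 (IntU)
c4: I3 read-ops
c5: I3 finished on IntU
c9: I1 finished on DivU
c10: I1→R3
c11: I2 read-ops
c12: I3→R2
c14: I2 finished on MulU
c15: I2→R4
c16: issue I4 (MulU)
c17: I4 read-ops · issue I5 (IntU)
c18: issue I6 (AddU)
c20: I4 finished on MulU
c21: I4→R0
c22: I5 read-ops · I6 read-ops
c23: I5 finished on IntU
c24: I5→R2 · I6 finished on AddU
c25: I6→R3
c26: issue I7 (AddU)
c27: I7 read-ops · issue I8 (IntU)
c28: I8 read-ops
c29: I7 finished on AddU · I8 finished on IntU
c30: I7→R1 · I8→R2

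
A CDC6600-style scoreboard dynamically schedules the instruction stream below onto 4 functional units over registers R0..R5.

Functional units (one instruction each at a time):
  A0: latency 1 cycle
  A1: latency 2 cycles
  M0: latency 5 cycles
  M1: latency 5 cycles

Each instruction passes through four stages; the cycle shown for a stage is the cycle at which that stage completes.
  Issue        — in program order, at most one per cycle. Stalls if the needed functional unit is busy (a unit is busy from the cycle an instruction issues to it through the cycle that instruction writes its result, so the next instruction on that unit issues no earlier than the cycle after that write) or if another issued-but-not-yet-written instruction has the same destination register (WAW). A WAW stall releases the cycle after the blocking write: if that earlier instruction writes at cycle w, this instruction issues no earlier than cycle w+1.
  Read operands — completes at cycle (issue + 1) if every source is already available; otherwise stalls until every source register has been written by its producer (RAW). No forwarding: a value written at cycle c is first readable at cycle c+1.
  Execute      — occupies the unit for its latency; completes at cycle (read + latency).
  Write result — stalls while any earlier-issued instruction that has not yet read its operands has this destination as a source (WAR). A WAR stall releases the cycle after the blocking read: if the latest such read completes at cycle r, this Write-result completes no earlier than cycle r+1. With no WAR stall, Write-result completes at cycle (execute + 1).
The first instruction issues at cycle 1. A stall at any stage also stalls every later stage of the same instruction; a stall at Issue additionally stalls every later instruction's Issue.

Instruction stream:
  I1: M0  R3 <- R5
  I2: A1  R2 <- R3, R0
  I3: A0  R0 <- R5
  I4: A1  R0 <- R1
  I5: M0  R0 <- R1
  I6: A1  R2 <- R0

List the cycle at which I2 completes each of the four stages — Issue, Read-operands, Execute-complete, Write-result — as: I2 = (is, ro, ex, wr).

t=1  I1→M0
t=2  I1 RO | I2→A1
t=3  I3→A0
t=4  I3 RO
t=5  I3 EX
t=7  I1 EX
t=8  I1 WR R3
t=9  I2 RO
t=10  I3 WR R0
t=11  I2 EX
t=12  I2 WR R2
t=13  I4→A1
t=14  I4 RO
t=16  I4 EX
t=17  I4 WR R0
t=18  I5→M0
t=19  I5 RO | I6→A1
t=24  I5 EX
t=25  I5 WR R0
t=26  I6 RO
t=28  I6 EX
t=29  I6 WR R2

I2 = (2, 9, 11, 12)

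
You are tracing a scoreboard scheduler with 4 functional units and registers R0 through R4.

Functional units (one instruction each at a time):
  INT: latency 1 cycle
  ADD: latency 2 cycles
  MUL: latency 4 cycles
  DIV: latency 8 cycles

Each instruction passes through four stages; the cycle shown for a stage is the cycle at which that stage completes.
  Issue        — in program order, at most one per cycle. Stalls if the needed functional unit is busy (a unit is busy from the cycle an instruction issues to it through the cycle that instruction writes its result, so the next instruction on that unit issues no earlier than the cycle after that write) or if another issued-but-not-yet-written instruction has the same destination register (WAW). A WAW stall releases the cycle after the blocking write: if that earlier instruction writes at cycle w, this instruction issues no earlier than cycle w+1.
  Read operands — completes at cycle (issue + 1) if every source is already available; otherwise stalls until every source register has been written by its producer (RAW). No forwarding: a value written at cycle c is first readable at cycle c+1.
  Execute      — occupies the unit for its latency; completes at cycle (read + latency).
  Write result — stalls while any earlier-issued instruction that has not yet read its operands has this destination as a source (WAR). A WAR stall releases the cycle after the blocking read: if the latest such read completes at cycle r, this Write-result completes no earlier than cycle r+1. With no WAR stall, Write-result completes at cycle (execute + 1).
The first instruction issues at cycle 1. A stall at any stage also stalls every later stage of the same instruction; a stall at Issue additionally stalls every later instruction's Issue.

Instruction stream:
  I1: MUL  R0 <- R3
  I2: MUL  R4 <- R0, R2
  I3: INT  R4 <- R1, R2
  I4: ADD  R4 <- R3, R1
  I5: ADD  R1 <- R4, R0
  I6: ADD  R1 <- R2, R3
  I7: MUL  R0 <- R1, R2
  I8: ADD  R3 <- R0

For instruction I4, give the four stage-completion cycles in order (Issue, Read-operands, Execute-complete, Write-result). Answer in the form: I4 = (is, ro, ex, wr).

I4 = (19, 20, 22, 23)

cycle 1: I1 issues→MUL
cycle 2: I1 reads
cycle 6: I1 exec-done
cycle 7: I1 writes R0
cycle 8: I2 issues→MUL
cycle 9: I2 reads
cycle 13: I2 exec-done
cycle 14: I2 writes R4
cycle 15: I3 issues→INT
cycle 16: I3 reads
cycle 17: I3 exec-done
cycle 18: I3 writes R4
cycle 19: I4 issues→ADD
cycle 20: I4 reads
cycle 22: I4 exec-done
cycle 23: I4 writes R4
cycle 24: I5 issues→ADD
cycle 25: I5 reads
cycle 27: I5 exec-done
cycle 28: I5 writes R1
cycle 29: I6 issues→ADD
cycle 30: I6 reads · I7 issues→MUL
cycle 32: I6 exec-done
cycle 33: I6 writes R1
cycle 34: I7 reads · I8 issues→ADD
cycle 38: I7 exec-done
cycle 39: I7 writes R0
cycle 40: I8 reads
cycle 42: I8 exec-done
cycle 43: I8 writes R3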